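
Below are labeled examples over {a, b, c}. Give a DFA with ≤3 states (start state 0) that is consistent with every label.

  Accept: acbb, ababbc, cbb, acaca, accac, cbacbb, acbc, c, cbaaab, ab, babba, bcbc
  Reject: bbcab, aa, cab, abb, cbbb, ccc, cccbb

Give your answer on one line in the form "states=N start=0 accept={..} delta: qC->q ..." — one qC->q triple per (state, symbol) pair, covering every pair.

states=3 start=0 accept={1,2} delta: 0a->0 0b->1 0c->1 1a->1 1b->0 1c->2 2a->1 2b->0 2c->0

Fold the examples into a partial DFA from state 0: repeatedly fix the first undefined (state, symbol) met by the shortest-then-alphabetical prefix, trying targets in increasing order and rejecting any under which an Accept and a Reject string meet in one state with the same remainder; add a state when all current targets are rejected. Accepting states are where Accept strings end.
a: 0a undefined. 0a->0: ok.
b: 0b undefined. 0b->0: no, ab/aa meet in 0. Open state 1: 0b->1.
c: 0c undefined. 0c->0: no, acbb/abb meet in 1 with "b" left. 0c->1: ok.
ba: 1a undefined. 1a->0: no, acaca/aa meet in 0. 1a->1: ok.
bb: 1b undefined. 1b->0: ok.
bc: 1c undefined. 1c->0: no, acbb/ccc meet in 1. 1c->1: no, acbb/ccc meet in 1. Open state 2: 1c->2.
bcb: 2b undefined. 2b->0: ok.
ccc: 2c undefined. 2c->0: ok.
acca: 2a undefined. 2a->0: no, acaca/bbcab meet in 0. 2a->1: ok.
All examples now run through 3 states with every (state, symbol) defined. Accept strings end in {1,2}, Reject strings end in {0}; accept={1,2}.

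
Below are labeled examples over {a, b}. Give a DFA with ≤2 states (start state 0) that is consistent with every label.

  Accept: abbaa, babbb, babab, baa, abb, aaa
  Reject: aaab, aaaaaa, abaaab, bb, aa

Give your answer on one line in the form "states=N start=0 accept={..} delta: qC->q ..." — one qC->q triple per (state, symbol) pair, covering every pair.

Fold the examples into a partial DFA from state 0: repeatedly fix the first undefined (state, symbol) met by the shortest-then-alphabetical prefix, trying targets in increasing order and rejecting any under which an Accept and a Reject string meet in one state with the same remainder; add a state when all current targets are rejected. Accepting states are where Accept strings end.
a: 0a undefined. 0a->0: no, abb/bb meet in 0 with "bb" left. Open state 1: 0a->1.
b: 0b undefined. 0b->0: no, baa/aa meet in 1 with "a" left. 0b->1: ok.
aa: 1a undefined. 1a->0: ok.
ab: 1b undefined. 1b->0: ok.
All examples now run through 2 states with every (state, symbol) defined. Accept strings end in {1}, Reject strings end in {0}; accept={1}.

states=2 start=0 accept={1} delta: 0a->1 0b->1 1a->0 1b->0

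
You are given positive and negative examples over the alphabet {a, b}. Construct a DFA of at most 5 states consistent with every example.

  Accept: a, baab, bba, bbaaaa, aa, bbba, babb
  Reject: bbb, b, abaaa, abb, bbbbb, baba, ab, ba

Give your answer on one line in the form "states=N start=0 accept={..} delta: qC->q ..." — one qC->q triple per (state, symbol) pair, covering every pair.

states=5 start=0 accept={0,4} delta: 0a->0 0b->1 1a->2 1b->3 2a->2 2b->4 3a->0 3b->3 4a->1 4b->0

State merging on the prefix tree: take the shortest (then alphabetical) example prefix whose next move is undefined and point that move at state 0, else 1, else 2, ...; a target is out if some Accept/Reject pair would then sit in one state with the same input left (inseparable). If every existing state is out, open a new one.
a: 0a undefined. 0a->0: ok.
b: 0b undefined. 0b->0: no, a/bbb meet in 0. Open state 1: 0b->1.
ba: 1a undefined. 1a->0: no, a/abaaa meet in 0. 1a->1: no, baab/abb meet in 1 with "b" left. Open state 2: 1a->2.
bb: 1b undefined. 1b->0: no, a/abb meet in 0. 1b->1: no, bba/ba meet in 2. 1b->2: no, bbba/baba meet in 2 with "ba" left. Open state 3: 1b->3.
baa: 2a undefined. 2a->0: no, a/abaaa meet in 0. 2a->1: no, baab/abb meet in 3. 2a->2: ok.
bab: 2b undefined. 2b->0: no, a/baba meet in 0. 2b->1: no, baab/b meet in 1. 2b->2: no, baab/abaaa meet in 2. 2b->3: no, baab/abb meet in 3. Open state 4: 2b->4.
bba: 3a undefined. 3a->0: ok.
bbb: 3b undefined. 3b->0: no, a/bbb meet in 0. 3b->1: no, bbba/abaaa meet in 2. 3b->2: no, bbba/bbb meet in 2. 3b->3: ok.
baba: 4a undefined. 4a->0: no, a/baba meet in 0. 4a->1: ok.
babb: 4b undefined. 4b->0: ok.
All examples now run through 5 states with every (state, symbol) defined. Accept strings end in {0,4}, Reject strings end in {1,2,3}; accept={0,4}.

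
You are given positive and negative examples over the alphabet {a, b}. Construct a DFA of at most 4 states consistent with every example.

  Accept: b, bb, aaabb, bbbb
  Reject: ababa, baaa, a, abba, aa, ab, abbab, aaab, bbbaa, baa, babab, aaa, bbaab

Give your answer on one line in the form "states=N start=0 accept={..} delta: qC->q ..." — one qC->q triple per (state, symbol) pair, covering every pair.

states=3 start=0 accept={0} delta: 0a->1 0b->0 1a->1 1b->2 2a->1 2b->0

Fold the examples into a partial DFA from state 0: repeatedly fix the first undefined (state, symbol) met by the shortest-then-alphabetical prefix, trying targets in increasing order and rejecting any under which an Accept and a Reject string meet in one state with the same remainder; add a state when all current targets are rejected. Accepting states are where Accept strings end.
a: 0a undefined. 0a->0: no, b/ab meet in 0 with "b" left. Open state 1: 0a->1.
b: 0b undefined. 0b->0: ok.
aa: 1a undefined. 1a->0: no, b/aa meet in 0. 1a->1: ok.
ab: 1b undefined. 1b->0: no, b/ab meet in 0. 1b->1: no, aaabb/ababa meet in 1. Open state 2: 1b->2.
aba: 2a undefined. 2a->0: no, b/babab meet in 0. 2a->1: ok.
abb: 2b undefined. 2b->0: ok.
All examples now run through 3 states with every (state, symbol) defined. Accept strings end in {0}, Reject strings end in {1,2}; accept={0}.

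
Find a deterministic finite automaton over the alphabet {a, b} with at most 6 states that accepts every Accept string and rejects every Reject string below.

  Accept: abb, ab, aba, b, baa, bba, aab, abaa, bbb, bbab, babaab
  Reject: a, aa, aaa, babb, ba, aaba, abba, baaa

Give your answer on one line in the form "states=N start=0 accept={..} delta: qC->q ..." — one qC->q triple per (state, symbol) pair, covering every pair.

states=6 start=0 accept={2,3} delta: 0a->1 0b->2 1a->0 1b->3 2a->4 2b->3 3a->3 3b->2 4a->2 4b->5 5a->0 5b->0

Grow the machine one transition at a time. Run the examples from 0; the earliest place one falls off (shortest prefix, ties alphabetical) gets sent to the lowest-numbered state that keeps every Accept/Reject pair distinguishable — a pair clashes when both reach the same state with identical unread suffix — and to a fresh state only if none does.
a: 0a undefined. 0a->0: no, aba/ba meet in 0 with "ba" left. Open state 1: 0a->1.
b: 0b undefined. 0b->0: no, abb/babb meet in 1 with "bb" left. 0b->1: no, b/a meet in 1. Open state 2: 0b->2.
aa: 1a undefined. 1a->0: ok.
ab: 1b undefined. 1b->0: no, ab/aa meet in 0. 1b->1: no, abb/a meet in 1. 1b->2: no, aba/ba meet in 2 with "a" left. Open state 3: 1b->3.
ba: 2a undefined. 2a->0: no, baa/a meet in 1. 2a->1: no, abb/babb meet in 3 with "b" left. 2a->2: no, b/ba meet in 2. 2a->3: no, ab/ba meet in 3. Open state 4: 2a->4.
bb: 2b undefined. 2b->0: no, bba/a meet in 1. 2b->1: no, bba/aa meet in 0. 2b->2: no, bba/ba meet in 4. 2b->3: ok.
aba: 3a undefined. 3a->0: no, aba/aa meet in 0. 3a->1: no, aba/a meet in 1. 3a->2: no, abaa/ba meet in 4. 3a->3: ok.
abb: 3b undefined. 3b->0: no, abb/aa meet in 0. 3b->1: no, abb/a meet in 1. 3b->2: ok.
baa: 4a undefined. 4a->0: no, baa/aa meet in 0. 4a->1: no, baa/a meet in 1. 4a->2: ok.
bab: 4b undefined. 4b->0: no, abb/babb meet in 2. 4b->1: no, ab/babb meet in 3. 4b->2: no, ab/babb meet in 3. 4b->3: no, abb/babb meet in 2. 4b->4: no, babaab/babb meet in 4. Open state 5: 4b->5.
baba: 5a undefined. 5a->0: ok.
babb: 5b undefined. 5b->0: ok.
All examples now run through 6 states with every (state, symbol) defined. Accept strings end in {2,3}, Reject strings end in {0,1,4}; accept={2,3}.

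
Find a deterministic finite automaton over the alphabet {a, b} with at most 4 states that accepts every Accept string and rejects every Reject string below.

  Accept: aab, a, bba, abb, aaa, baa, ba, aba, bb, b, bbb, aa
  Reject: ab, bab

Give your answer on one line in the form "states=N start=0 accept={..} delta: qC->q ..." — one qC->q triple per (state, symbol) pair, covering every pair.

states=3 start=0 accept={0,1} delta: 0a->1 0b->0 1a->0 1b->2 2a->0 2b->0

Fold the examples into a partial DFA from state 0: repeatedly fix the first undefined (state, symbol) met by the shortest-then-alphabetical prefix, trying targets in increasing order and rejecting any under which an Accept and a Reject string meet in one state with the same remainder; add a state when all current targets are rejected. Accepting states are where Accept strings end.
a: 0a undefined. 0a->0: no, aab/ab meet in 0 with "b" left. Open state 1: 0a->1.
b: 0b undefined. 0b->0: ok.
aa: 1a undefined. 1a->0: ok.
ab: 1b undefined. 1b->0: no, aab/ab meet in 0. 1b->1: no, a/ab meet in 1. Open state 2: 1b->2.
aba: 2a undefined. 2a->0: ok.
abb: 2b undefined. 2b->0: ok.
All examples now run through 3 states with every (state, symbol) defined. Accept strings end in {0,1}, Reject strings end in {2}; accept={0,1}.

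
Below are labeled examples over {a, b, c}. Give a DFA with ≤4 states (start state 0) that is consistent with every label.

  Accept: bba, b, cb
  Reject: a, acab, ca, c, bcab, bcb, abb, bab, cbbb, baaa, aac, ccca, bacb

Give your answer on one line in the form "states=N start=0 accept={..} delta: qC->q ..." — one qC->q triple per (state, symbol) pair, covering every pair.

states=4 start=0 accept={1} delta: 0a->0 0b->1 0c->2 1a->3 1b->3 1c->1 2a->3 2b->1 2c->0 3a->1 3b->0 3c->1

Fold the examples into a partial DFA from state 0: repeatedly fix the first undefined (state, symbol) met by the shortest-then-alphabetical prefix, trying targets in increasing order and rejecting any under which an Accept and a Reject string meet in one state with the same remainder; add a state when all current targets are rejected. Accepting states are where Accept strings end.
a: 0a undefined. 0a->0: ok.
b: 0b undefined. 0b->0: no, bba/a meet in 0. Open state 1: 0b->1.
c: 0c undefined. 0c->0: no, b/acab meet in 1. 0c->1: no, b/c meet in 1. Open state 2: 0c->2.
ba: 1a undefined. 1a->0: no, b/bab meet in 1. 1a->1: no, b/baaa meet in 1. 1a->2: no, cb/bab meet in 2 with "b" left. Open state 3: 1a->3.
bb: 1b undefined. 1b->0: no, bba/a meet in 0. 1b->1: no, b/abb meet in 1. 1b->2: no, bba/ca meet in 2 with "a" left. 1b->3: ok.
bc: 1c undefined. 1c->0: no, b/bcab meet in 1. 1c->1: ok.
ca: 2a undefined. 2a->0: no, b/acab meet in 1. 2a->1: no, b/ca meet in 1. 2a->2: no, cb/acab meet in 2 with "b" left. 2a->3: ok.
cb: 2b undefined. 2b->0: no, cb/a meet in 0. 2b->1: ok.
cc: 2c undefined. 2c->0: ok.
baa: 3a undefined. 3a->0: no, bba/a meet in 0. 3a->1: ok.
bab: 3b undefined. 3b->0: ok.
bac: 3c undefined. 3c->0: no, bba/bacb meet in 1. 3c->1: ok.
All examples now run through 4 states with every (state, symbol) defined. Accept strings end in {1}, Reject strings end in {0,2,3}; accept={1}.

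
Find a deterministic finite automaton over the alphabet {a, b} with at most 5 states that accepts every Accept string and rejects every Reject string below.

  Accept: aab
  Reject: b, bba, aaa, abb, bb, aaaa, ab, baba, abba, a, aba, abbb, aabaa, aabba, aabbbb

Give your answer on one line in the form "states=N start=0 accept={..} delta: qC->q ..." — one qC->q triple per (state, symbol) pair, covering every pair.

Fold the examples into a partial DFA from state 0: repeatedly fix the first undefined (state, symbol) met by the shortest-then-alphabetical prefix, trying targets in increasing order and rejecting any under which an Accept and a Reject string meet in one state with the same remainder; add a state when all current targets are rejected. Accepting states are where Accept strings end.
a: 0a undefined. 0a->0: no, aab/b meet in 0 with "b" left. Open state 1: 0a->1.
b: 0b undefined. 0b->0: ok.
aa: 1a undefined. 1a->0: no, aab/b meet in 0. 1a->1: no, aab/ab meet in 1 with "b" left. Open state 2: 1a->2.
ab: 1b undefined. 1b->0: ok.
aaa: 2a undefined. 2a->0: ok.
aab: 2b undefined. 2b->0: no, aab/b meet in 0. 2b->1: no, aab/bba meet in 1. 2b->2: no, aab/aabbbb meet in 2. Open state 3: 2b->3.
aaba: 3a undefined. 3a->0: ok.
aabb: 3b undefined. 3b->0: ok.
All examples now run through 4 states with every (state, symbol) defined. Accept strings end in {3}, Reject strings end in {0,1}; accept={3}.

states=4 start=0 accept={3} delta: 0a->1 0b->0 1a->2 1b->0 2a->0 2b->3 3a->0 3b->0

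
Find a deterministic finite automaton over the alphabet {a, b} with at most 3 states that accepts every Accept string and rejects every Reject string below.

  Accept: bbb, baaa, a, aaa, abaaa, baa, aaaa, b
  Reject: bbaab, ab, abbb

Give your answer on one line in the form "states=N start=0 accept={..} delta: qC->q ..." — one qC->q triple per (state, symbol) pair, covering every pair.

Fold the examples into a partial DFA from state 0: repeatedly fix the first undefined (state, symbol) met by the shortest-then-alphabetical prefix, trying targets in increasing order and rejecting any under which an Accept and a Reject string meet in one state with the same remainder; add a state when all current targets are rejected. Accepting states are where Accept strings end.
a: 0a undefined. 0a->0: no, bbb/abbb meet in 0 with "bbb" left. Open state 1: 0a->1.
b: 0b undefined. 0b->0: ok.
aa: 1a undefined. 1a->0: no, bbb/bbaab meet in 0. 1a->1: ok.
ab: 1b undefined. 1b->0: no, bbb/bbaab meet in 0. 1b->1: no, baaa/bbaab meet in 1. Open state 2: 1b->2.
aba: 2a undefined. 2a->0: ok.
abb: 2b undefined. 2b->0: no, bbb/abbb meet in 0. 2b->1: ok.
All examples now run through 3 states with every (state, symbol) defined. Accept strings end in {0,1}, Reject strings end in {2}; accept={0,1}.

states=3 start=0 accept={0,1} delta: 0a->1 0b->0 1a->1 1b->2 2a->0 2b->1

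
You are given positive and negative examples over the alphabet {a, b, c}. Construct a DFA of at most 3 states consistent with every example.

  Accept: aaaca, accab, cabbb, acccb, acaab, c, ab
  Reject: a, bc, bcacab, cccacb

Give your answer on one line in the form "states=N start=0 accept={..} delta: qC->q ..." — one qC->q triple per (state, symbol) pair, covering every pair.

states=3 start=0 accept={1,2} delta: 0a->0 0b->1 0c->1 1a->2 1b->1 1c->0 2a->0 2b->0 2c->2

State merging on the prefix tree: take the shortest (then alphabetical) example prefix whose next move is undefined and point that move at state 0, else 1, else 2, ...; a target is out if some Accept/Reject pair would then sit in one state with the same input left (inseparable). If every existing state is out, open a new one.
a: 0a undefined. 0a->0: ok.
b: 0b undefined. 0b->0: no, c/bc meet in 0 with "c" left. Open state 1: 0b->1.
c: 0c undefined. 0c->0: no, aaaca/a meet in 0. 0c->1: ok.
bc: 1c undefined. 1c->0: ok.
ca: 1a undefined. 1a->0: no, aaaca/a meet in 0. 1a->1: no, aaaca/cccacb meet in 1. Open state 2: 1a->2.
cab: 2b undefined. 2b->0: ok.
acaa: 2a undefined. 2a->0: ok.
acccb: 1b undefined. 1b->0: no, cabbb/a meet in 0. 1b->1: ok.
cccac: 2c undefined. 2c->0: no, accab/cccacb meet in 1. 2c->1: no, accab/cccacb meet in 1. 2c->2: ok.
All examples now run through 3 states with every (state, symbol) defined. Accept strings end in {1,2}, Reject strings end in {0}; accept={1,2}.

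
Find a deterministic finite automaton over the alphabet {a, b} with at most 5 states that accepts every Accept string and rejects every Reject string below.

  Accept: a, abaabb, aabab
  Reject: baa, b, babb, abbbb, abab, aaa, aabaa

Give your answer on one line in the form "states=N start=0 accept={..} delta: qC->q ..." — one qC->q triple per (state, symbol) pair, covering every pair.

Grow the machine one transition at a time. Run the examples from 0; the earliest place one falls off (shortest prefix, ties alphabetical) gets sent to the lowest-numbered state that keeps every Accept/Reject pair distinguishable — a pair clashes when both reach the same state with identical unread suffix — and to a fresh state only if none does.
a: 0a undefined. 0a->0: no, a/aaa meet in 0. Open state 1: 0a->1.
b: 0b undefined. 0b->0: ok.
aa: 1a undefined. 1a->0: no, a/aaa meet in 1. 1a->1: no, a/baa meet in 1. Open state 2: 1a->2.
ab: 1b undefined. 1b->0: ok.
aaa: 2a undefined. 2a->0: ok.
aab: 2b undefined. 2b->0: no, abaabb/b meet in 0. 2b->1: no, abaabb/b meet in 0. 2b->2: no, a/aabaa meet in 1. Open state 3: 2b->3.
aaba: 3a undefined. 3a->0: no, a/aabaa meet in 1. 3a->1: no, aabab/b meet in 0. 3a->2: ok.
abaabb: 3b undefined. 3b->0: no, abaabb/b meet in 0. 3b->1: ok.
All examples now run through 4 states with every (state, symbol) defined. Accept strings end in {1,3}, Reject strings end in {0,2}; accept={1,3}.

states=4 start=0 accept={1,3} delta: 0a->1 0b->0 1a->2 1b->0 2a->0 2b->3 3a->2 3b->1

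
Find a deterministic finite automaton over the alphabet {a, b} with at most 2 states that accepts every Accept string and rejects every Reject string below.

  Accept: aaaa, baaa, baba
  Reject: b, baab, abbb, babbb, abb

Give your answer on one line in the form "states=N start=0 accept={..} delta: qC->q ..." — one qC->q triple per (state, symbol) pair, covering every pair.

states=2 start=0 accept={0} delta: 0a->0 0b->1 1a->0 1b->1

Fold the examples into a partial DFA from state 0: repeatedly fix the first undefined (state, symbol) met by the shortest-then-alphabetical prefix, trying targets in increasing order and rejecting any under which an Accept and a Reject string meet in one state with the same remainder; add a state when all current targets are rejected. Accepting states are where Accept strings end.
a: 0a undefined. 0a->0: ok.
b: 0b undefined. 0b->0: no, aaaa/b meet in 0. Open state 1: 0b->1.
ba: 1a undefined. 1a->0: ok.
abb: 1b undefined. 1b->0: no, aaaa/abb meet in 0. 1b->1: ok.
All examples now run through 2 states with every (state, symbol) defined. Accept strings end in {0}, Reject strings end in {1}; accept={0}.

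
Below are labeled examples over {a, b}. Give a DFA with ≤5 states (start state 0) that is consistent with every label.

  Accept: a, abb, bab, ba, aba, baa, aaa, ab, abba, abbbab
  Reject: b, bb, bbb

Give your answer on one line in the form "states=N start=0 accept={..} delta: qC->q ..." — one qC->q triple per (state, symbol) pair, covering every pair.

states=2 start=0 accept={1} delta: 0a->1 0b->0 1a->1 1b->1

Grow the machine one transition at a time. Run the examples from 0; the earliest place one falls off (shortest prefix, ties alphabetical) gets sent to the lowest-numbered state that keeps every Accept/Reject pair distinguishable — a pair clashes when both reach the same state with identical unread suffix — and to a fresh state only if none does.
a: 0a undefined. 0a->0: no, abb/bb meet in 0 with "bb" left. Open state 1: 0a->1.
b: 0b undefined. 0b->0: ok.
aa: 1a undefined. 1a->0: no, baa/b meet in 0. 1a->1: ok.
ab: 1b undefined. 1b->0: no, abb/b meet in 0. 1b->1: ok.
All examples now run through 2 states with every (state, symbol) defined. Accept strings end in {1}, Reject strings end in {0}; accept={1}.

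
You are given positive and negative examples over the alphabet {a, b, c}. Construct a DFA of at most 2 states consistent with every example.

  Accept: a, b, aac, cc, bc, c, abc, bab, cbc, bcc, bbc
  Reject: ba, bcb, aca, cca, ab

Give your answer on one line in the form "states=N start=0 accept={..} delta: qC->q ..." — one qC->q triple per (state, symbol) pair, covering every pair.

states=2 start=0 accept={1} delta: 0a->1 0b->1 0c->1 1a->0 1b->0 1c->1

Fold the examples into a partial DFA from state 0: repeatedly fix the first undefined (state, symbol) met by the shortest-then-alphabetical prefix, trying targets in increasing order and rejecting any under which an Accept and a Reject string meet in one state with the same remainder; add a state when all current targets are rejected. Accepting states are where Accept strings end.
a: 0a undefined. 0a->0: no, b/ab meet in 0 with "b" left. Open state 1: 0a->1.
b: 0b undefined. 0b->0: no, a/ba meet in 1. 0b->1: ok.
c: 0c undefined. 0c->0: no, a/cca meet in 1. 0c->1: ok.
aa: 1a undefined. 1a->0: ok.
ab: 1b undefined. 1b->0: ok.
ac: 1c undefined. 1c->0: no, a/bcb meet in 1. 1c->1: ok.
All examples now run through 2 states with every (state, symbol) defined. Accept strings end in {1}, Reject strings end in {0}; accept={1}.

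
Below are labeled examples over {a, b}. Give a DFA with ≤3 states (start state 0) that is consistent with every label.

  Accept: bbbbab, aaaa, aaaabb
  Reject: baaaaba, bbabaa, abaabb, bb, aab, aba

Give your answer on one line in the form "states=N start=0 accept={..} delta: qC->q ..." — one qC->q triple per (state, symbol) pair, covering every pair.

states=3 start=0 accept={1} delta: 0a->1 0b->0 1a->2 1b->1 2a->0 2b->0

Fold the examples into a partial DFA from state 0: repeatedly fix the first undefined (state, symbol) met by the shortest-then-alphabetical prefix, trying targets in increasing order and rejecting any under which an Accept and a Reject string meet in one state with the same remainder; add a state when all current targets are rejected. Accepting states are where Accept strings end.
a: 0a undefined. 0a->0: no, aaaabb/bb meet in 0 with "bb" left. Open state 1: 0a->1.
b: 0b undefined. 0b->0: ok.
aa: 1a undefined. 1a->0: no, aaaa/bb meet in 0. 1a->1: no, bbbbab/aab meet in 1 with "b" left. Open state 2: 1a->2.
ab: 1b undefined. 1b->0: no, bbbbab/bb meet in 0. 1b->1: ok.
aaa: 2a undefined. 2a->0: ok.
aab: 2b undefined. 2b->0: ok.
All examples now run through 3 states with every (state, symbol) defined. Accept strings end in {1}, Reject strings end in {0,2}; accept={1}.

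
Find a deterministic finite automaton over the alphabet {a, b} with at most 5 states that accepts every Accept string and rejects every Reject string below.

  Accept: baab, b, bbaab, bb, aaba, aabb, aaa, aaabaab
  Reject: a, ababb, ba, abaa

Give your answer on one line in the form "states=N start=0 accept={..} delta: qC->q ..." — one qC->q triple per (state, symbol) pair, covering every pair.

states=5 start=0 accept={0,2,3} delta: 0a->1 0b->0 1a->2 1b->2 2a->3 2b->2 3a->1 3b->4 4a->0 4b->1

State merging on the prefix tree: take the shortest (then alphabetical) example prefix whose next move is undefined and point that move at state 0, else 1, else 2, ...; a target is out if some Accept/Reject pair would then sit in one state with the same input left (inseparable). If every existing state is out, open a new one.
a: 0a undefined. 0a->0: no, aaba/ba meet in 0 with "ba" left. Open state 1: 0a->1.
b: 0b undefined. 0b->0: ok.
aa: 1a undefined. 1a->0: no, aaba/a meet in 1. 1a->1: no, aaa/a meet in 1. Open state 2: 1a->2.
ab: 1b undefined. 1b->0: no, b/ababb meet in 0. 1b->1: no, aabb/ababb meet in 2 with "bb" left. 1b->2: ok.
aaa: 2a undefined. 2a->0: no, b/ababb meet in 0. 2a->1: no, baab/ababb meet in 2 with "b" left. 2a->2: no, aabb/ababb meet in 2 with "bb" left. Open state 3: 2a->3.
aab: 2b undefined. 2b->0: no, aaba/a meet in 1. 2b->1: no, baab/a meet in 1. 2b->2: ok.
aaab: 3b undefined. 3b->0: no, b/ababb meet in 0. 3b->1: no, baab/ababb meet in 2. 3b->2: no, baab/ababb meet in 2. 3b->3: no, aaba/ababb meet in 3. Open state 4: 3b->4.
abaa: 3a undefined. 3a->0: no, b/abaa meet in 0. 3a->1: ok.
aaaba: 4a undefined. 4a->0: ok.
ababb: 4b undefined. 4b->0: no, b/ababb meet in 0. 4b->1: ok.
All examples now run through 5 states with every (state, symbol) defined. Accept strings end in {0,2,3}, Reject strings end in {1}; accept={0,2,3}.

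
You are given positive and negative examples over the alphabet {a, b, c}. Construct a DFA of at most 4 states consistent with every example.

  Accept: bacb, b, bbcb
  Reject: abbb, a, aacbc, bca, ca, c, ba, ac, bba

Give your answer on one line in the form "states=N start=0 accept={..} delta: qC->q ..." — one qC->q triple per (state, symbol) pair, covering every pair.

Fold the examples into a partial DFA from state 0: repeatedly fix the first undefined (state, symbol) met by the shortest-then-alphabetical prefix, trying targets in increasing order and rejecting any under which an Accept and a Reject string meet in one state with the same remainder; add a state when all current targets are rejected. Accepting states are where Accept strings end.
a: 0a undefined. 0a->0: ok.
b: 0b undefined. 0b->0: no, b/abbb meet in 0. Open state 1: 0b->1.
c: 0c undefined. 0c->0: ok.
ba: 1a undefined. 1a->0: ok.
bb: 1b undefined. 1b->0: no, bacb/abbb meet in 1. 1b->1: no, bacb/abbb meet in 1. Open state 2: 1b->2.
bc: 1c undefined. 1c->0: ok.
bba: 2a undefined. 2a->0: ok.
bbc: 2c undefined. 2c->0: ok.
abbb: 2b undefined. 2b->0: ok.
All examples now run through 3 states with every (state, symbol) defined. Accept strings end in {1}, Reject strings end in {0}; accept={1}.

states=3 start=0 accept={1} delta: 0a->0 0b->1 0c->0 1a->0 1b->2 1c->0 2a->0 2b->0 2c->0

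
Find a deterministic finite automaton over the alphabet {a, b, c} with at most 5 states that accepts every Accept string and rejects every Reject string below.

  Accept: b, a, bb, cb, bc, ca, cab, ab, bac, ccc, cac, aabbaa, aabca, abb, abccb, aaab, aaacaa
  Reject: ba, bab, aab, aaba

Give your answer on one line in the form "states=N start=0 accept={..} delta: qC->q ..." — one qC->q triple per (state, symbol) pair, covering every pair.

Fold the examples into a partial DFA from state 0: repeatedly fix the first undefined (state, symbol) met by the shortest-then-alphabetical prefix, trying targets in increasing order and rejecting any under which an Accept and a Reject string meet in one state with the same remainder; add a state when all current targets are rejected. Accepting states are where Accept strings end.
a: 0a undefined. 0a->0: no, b/aab meet in 0 with "b" left. Open state 1: 0a->1.
b: 0b undefined. 0b->0: no, a/ba meet in 1. 0b->1: ok.
c: 0c undefined. 0c->0: ok.
aa: 1a undefined. 1a->0: no, b/bab meet in 1. 1a->1: no, b/ba meet in 1. Open state 2: 1a->2.
ab: 1b undefined. 1b->0: ok.
bc: 1c undefined. 1c->0: ok.
aaa: 2a undefined. 2a->0: no, aaacaa/ba meet in 2. 2a->1: no, aaacaa/ba meet in 2. 2a->2: no, aaab/bab meet in 2 with "b" left. Open state 3: 2a->3.
aab: 2b undefined. 2b->0: no, b/aaba meet in 1. 2b->1: no, b/bab meet in 1. 2b->2: ok.
bac: 2c undefined. 2c->0: ok.
aaab: 3b undefined. 3b->0: ok.
aaac: 3c undefined. 3c->0: no, aaacaa/ba meet in 2. 3c->1: no, aaacaa/aaba meet in 3. 3c->2: ok.
aaacaa: 3a undefined. 3a->0: ok.
All examples now run through 4 states with every (state, symbol) defined. Accept strings end in {0,1}, Reject strings end in {2,3}; accept={0,1}.

states=4 start=0 accept={0,1} delta: 0a->1 0b->1 0c->0 1a->2 1b->0 1c->0 2a->3 2b->2 2c->0 3a->0 3b->0 3c->2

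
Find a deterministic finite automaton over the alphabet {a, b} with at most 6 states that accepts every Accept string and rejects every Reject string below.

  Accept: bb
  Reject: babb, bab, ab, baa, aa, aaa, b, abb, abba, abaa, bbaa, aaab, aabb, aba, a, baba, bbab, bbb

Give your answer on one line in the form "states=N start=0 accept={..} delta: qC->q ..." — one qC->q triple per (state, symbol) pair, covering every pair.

Fold the examples into a partial DFA from state 0: repeatedly fix the first undefined (state, symbol) met by the shortest-then-alphabetical prefix, trying targets in increasing order and rejecting any under which an Accept and a Reject string meet in one state with the same remainder; add a state when all current targets are rejected. Accepting states are where Accept strings end.
a: 0a undefined. 0a->0: no, bb/abb meet in 0 with "bb" left. Open state 1: 0a->1.
b: 0b undefined. 0b->0: no, bb/b meet in 0. 0b->1: no, bb/ab meet in 1 with "b" left. Open state 2: 0b->2.
aa: 1a undefined. 1a->0: no, bb/aabb meet in 2 with "b" left. 1a->1: ok.
ab: 1b undefined. 1b->0: ok.
ba: 2a undefined. 2a->0: no, bb/babb meet in 2 with "b" left. 2a->1: ok.
bb: 2b undefined. 2b->0: no, bb/bab meet in 0. 2b->1: no, bb/baa meet in 1. 2b->2: no, bb/babb meet in 2. Open state 3: 2b->3.
bba: 3a undefined. 3a->0: ok.
bbb: 3b undefined. 3b->0: ok.
All examples now run through 4 states with every (state, symbol) defined. Accept strings end in {3}, Reject strings end in {0,1,2}; accept={3}.

states=4 start=0 accept={3} delta: 0a->1 0b->2 1a->1 1b->0 2a->1 2b->3 3a->0 3b->0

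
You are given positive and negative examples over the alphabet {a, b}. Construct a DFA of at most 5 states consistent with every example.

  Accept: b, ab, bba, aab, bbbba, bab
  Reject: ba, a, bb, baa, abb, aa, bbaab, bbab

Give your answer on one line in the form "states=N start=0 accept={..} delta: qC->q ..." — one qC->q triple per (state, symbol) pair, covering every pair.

states=4 start=0 accept={1,3} delta: 0a->0 0b->1 1a->0 1b->2 2a->3 2b->1 3a->1 3b->0

State merging on the prefix tree: take the shortest (then alphabetical) example prefix whose next move is undefined and point that move at state 0, else 1, else 2, ...; a target is out if some Accept/Reject pair would then sit in one state with the same input left (inseparable). If every existing state is out, open a new one.
a: 0a undefined. 0a->0: ok.
b: 0b undefined. 0b->0: no, b/ba meet in 0. Open state 1: 0b->1.
ba: 1a undefined. 1a->0: ok.
bb: 1b undefined. 1b->0: no, b/bbaab meet in 1. 1b->1: no, b/bb meet in 1. Open state 2: 1b->2.
bba: 2a undefined. 2a->0: no, b/bbaab meet in 1. 2a->1: no, b/bbaab meet in 1. 2a->2: no, bba/bb meet in 2. Open state 3: 2a->3.
bbb: 2b undefined. 2b->0: no, bbbba/ba meet in 0. 2b->1: ok.
bbaa: 3a undefined. 3a->0: no, b/bbaab meet in 1. 3a->1: ok.
bbab: 3b undefined. 3b->0: ok.
All examples now run through 4 states with every (state, symbol) defined. Accept strings end in {1,3}, Reject strings end in {0,2}; accept={1,3}.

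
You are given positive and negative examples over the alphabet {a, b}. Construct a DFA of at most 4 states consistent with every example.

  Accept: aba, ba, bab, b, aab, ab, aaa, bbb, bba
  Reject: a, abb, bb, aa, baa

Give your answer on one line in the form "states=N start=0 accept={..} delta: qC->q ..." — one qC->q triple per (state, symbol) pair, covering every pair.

Fold the examples into a partial DFA from state 0: repeatedly fix the first undefined (state, symbol) met by the shortest-then-alphabetical prefix, trying targets in increasing order and rejecting any under which an Accept and a Reject string meet in one state with the same remainder; add a state when all current targets are rejected. Accepting states are where Accept strings end.
a: 0a undefined. 0a->0: no, aaa/a meet in 0. Open state 1: 0a->1.
b: 0b undefined. 0b->0: no, ba/a meet in 1. 0b->1: no, ba/aa meet in 1 with "a" left. Open state 2: 0b->2.
aa: 1a undefined. 1a->0: no, aaa/a meet in 1. 1a->1: no, aaa/a meet in 1. 1a->2: no, b/aa meet in 2. Open state 3: 1a->3.
ab: 1b undefined. 1b->0: no, aba/a meet in 1. 1b->1: no, aba/aa meet in 3. 1b->2: ok.
ba: 2a undefined. 2a->0: ok.
bb: 2b undefined. 2b->0: no, aba/abb meet in 0. 2b->1: no, bba/aa meet in 3. 2b->2: no, bab/abb meet in 2. 2b->3: ok.
aaa: 3a undefined. 3a->0: ok.
aab: 3b undefined. 3b->0: ok.
All examples now run through 4 states with every (state, symbol) defined. Accept strings end in {0,2}, Reject strings end in {1,3}; accept={0,2}.

states=4 start=0 accept={0,2} delta: 0a->1 0b->2 1a->3 1b->2 2a->0 2b->3 3a->0 3b->0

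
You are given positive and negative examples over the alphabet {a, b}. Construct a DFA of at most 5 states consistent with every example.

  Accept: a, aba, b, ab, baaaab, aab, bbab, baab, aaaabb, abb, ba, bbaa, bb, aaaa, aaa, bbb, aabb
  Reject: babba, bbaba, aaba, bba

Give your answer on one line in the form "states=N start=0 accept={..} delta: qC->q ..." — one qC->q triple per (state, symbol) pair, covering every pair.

Fold the examples into a partial DFA from state 0: repeatedly fix the first undefined (state, symbol) met by the shortest-then-alphabetical prefix, trying targets in increasing order and rejecting any under which an Accept and a Reject string meet in one state with the same remainder; add a state when all current targets are rejected. Accepting states are where Accept strings end.
a: 0a undefined. 0a->0: no, aba/aaba meet in 0 with "ba" left. Open state 1: 0a->1.
b: 0b undefined. 0b->0: no, a/bba meet in 1. 0b->1: no, aba/bba meet in 1 with "ba" left. Open state 2: 0b->2.
aa: 1a undefined. 1a->0: no, ba/aaba meet in 2 with "a" left. 1a->1: no, aba/aaba meet in 1 with "ba" left. 1a->2: ok.
ab: 1b undefined. 1b->0: ok.
ba: 2a undefined. 2a->0: ok.
bb: 2b undefined. 2b->0: no, a/babba meet in 1. 2b->1: no, b/babba meet in 2. 2b->2: no, ab/babba meet in 0. Open state 3: 2b->3.
bba: 3a undefined. 3a->0: no, ab/babba meet in 0. 3a->1: no, a/babba meet in 1. 3a->2: no, b/babba meet in 2. 3a->3: no, aab/babba meet in 3. Open state 4: 3a->4.
bbb: 3b undefined. 3b->0: ok.
bbaa: 4a undefined. 4a->0: ok.
bbab: 4b undefined. 4b->0: no, a/bbaba meet in 1. 4b->1: no, b/bbaba meet in 2. 4b->2: no, ab/bbaba meet in 0. 4b->3: ok.
All examples now run through 5 states with every (state, symbol) defined. Accept strings end in {0,1,2,3}, Reject strings end in {4}; accept={0,1,2,3}.

states=5 start=0 accept={0,1,2,3} delta: 0a->1 0b->2 1a->2 1b->0 2a->0 2b->3 3a->4 3b->0 4a->0 4b->3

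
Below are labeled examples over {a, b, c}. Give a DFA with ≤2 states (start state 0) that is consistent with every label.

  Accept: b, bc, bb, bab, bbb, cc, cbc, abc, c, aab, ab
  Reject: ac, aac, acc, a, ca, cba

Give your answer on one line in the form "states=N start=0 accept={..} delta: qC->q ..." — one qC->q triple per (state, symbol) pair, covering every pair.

State merging on the prefix tree: take the shortest (then alphabetical) example prefix whose next move is undefined and point that move at state 0, else 1, else 2, ...; a target is out if some Accept/Reject pair would then sit in one state with the same input left (inseparable). If every existing state is out, open a new one.
a: 0a undefined. 0a->0: no, cc/acc meet in 0 with "cc" left. Open state 1: 0a->1.
b: 0b undefined. 0b->0: ok.
c: 0c undefined. 0c->0: ok.
aa: 1a undefined. 1a->0: no, b/aac meet in 0. 1a->1: ok.
ab: 1b undefined. 1b->0: ok.
ac: 1c undefined. 1c->0: no, b/ac meet in 0. 1c->1: ok.
All examples now run through 2 states with every (state, symbol) defined. Accept strings end in {0}, Reject strings end in {1}; accept={0}.

states=2 start=0 accept={0} delta: 0a->1 0b->0 0c->0 1a->1 1b->0 1c->1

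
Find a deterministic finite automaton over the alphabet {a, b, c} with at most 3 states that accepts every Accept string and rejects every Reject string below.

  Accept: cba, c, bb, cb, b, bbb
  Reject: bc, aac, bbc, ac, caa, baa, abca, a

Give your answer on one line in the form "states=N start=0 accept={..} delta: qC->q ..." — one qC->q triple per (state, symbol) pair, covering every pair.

states=3 start=0 accept={0,2} delta: 0a->1 0b->2 0c->0 1a->1 1b->0 1c->1 2a->0 2b->2 2c->1

Grow the machine one transition at a time. Run the examples from 0; the earliest place one falls off (shortest prefix, ties alphabetical) gets sent to the lowest-numbered state that keeps every Accept/Reject pair distinguishable — a pair clashes when both reach the same state with identical unread suffix — and to a fresh state only if none does.
a: 0a undefined. 0a->0: no, c/aac meet in 0 with "c" left. Open state 1: 0a->1.
b: 0b undefined. 0b->0: no, c/bc meet in 0 with "c" left. 0b->1: no, b/a meet in 1. Open state 2: 0b->2.
c: 0c undefined. 0c->0: ok.
aa: 1a undefined. 1a->0: no, c/aac meet in 0. 1a->1: ok.
ab: 1b undefined. 1b->0: ok.
ac: 1c undefined. 1c->0: no, c/aac meet in 0. 1c->1: ok.
ba: 2a undefined. 2a->0: ok.
bb: 2b undefined. 2b->0: no, cba/bbc meet in 0. 2b->1: no, bb/aac meet in 1. 2b->2: ok.
bc: 2c undefined. 2c->0: no, cba/bc meet in 0. 2c->1: ok.
All examples now run through 3 states with every (state, symbol) defined. Accept strings end in {0,2}, Reject strings end in {1}; accept={0,2}.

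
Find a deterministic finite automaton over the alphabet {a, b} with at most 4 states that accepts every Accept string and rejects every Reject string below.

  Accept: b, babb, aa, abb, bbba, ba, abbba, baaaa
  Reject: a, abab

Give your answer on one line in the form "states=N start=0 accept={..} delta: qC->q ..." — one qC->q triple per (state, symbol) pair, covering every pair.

Grow the machine one transition at a time. Run the examples from 0; the earliest place one falls off (shortest prefix, ties alphabetical) gets sent to the lowest-numbered state that keeps every Accept/Reject pair distinguishable — a pair clashes when both reach the same state with identical unread suffix — and to a fresh state only if none does.
a: 0a undefined. 0a->0: no, aa/a meet in 0. Open state 1: 0a->1.
b: 0b undefined. 0b->0: no, bbba/a meet in 1. 0b->1: no, b/a meet in 1. Open state 2: 0b->2.
aa: 1a undefined. 1a->0: ok.
ab: 1b undefined. 1b->0: no, aa/abab meet in 0. 1b->1: no, b/abab meet in 2. 1b->2: ok.
ba: 2a undefined. 2a->0: no, b/abab meet in 2. 2a->1: no, b/abab meet in 2. 2a->2: no, abb/abab meet in 2 with "b" left. Open state 3: 2a->3.
bb: 2b undefined. 2b->0: ok.
baa: 3a undefined. 3a->0: ok.
bab: 3b undefined. 3b->0: no, aa/abab meet in 0. 3b->1: ok.
All examples now run through 4 states with every (state, symbol) defined. Accept strings end in {0,2,3}, Reject strings end in {1}; accept={0,2,3}.

states=4 start=0 accept={0,2,3} delta: 0a->1 0b->2 1a->0 1b->2 2a->3 2b->0 3a->0 3b->1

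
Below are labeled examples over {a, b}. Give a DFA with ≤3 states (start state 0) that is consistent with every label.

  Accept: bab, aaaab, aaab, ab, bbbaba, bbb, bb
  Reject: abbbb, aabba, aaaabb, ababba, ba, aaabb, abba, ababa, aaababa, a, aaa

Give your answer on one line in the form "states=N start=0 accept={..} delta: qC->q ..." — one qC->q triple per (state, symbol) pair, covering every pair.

states=3 start=0 accept={0,2} delta: 0a->1 0b->0 1a->1 1b->2 2a->0 2b->1

Grow the machine one transition at a time. Run the examples from 0; the earliest place one falls off (shortest prefix, ties alphabetical) gets sent to the lowest-numbered state that keeps every Accept/Reject pair distinguishable — a pair clashes when both reach the same state with identical unread suffix — and to a fresh state only if none does.
a: 0a undefined. 0a->0: no, bb/aaaabb meet in 0 with "bb" left. Open state 1: 0a->1.
b: 0b undefined. 0b->0: ok.
aa: 1a undefined. 1a->0: no, aaaab/aaaabb meet in 0. 1a->1: ok.
ab: 1b undefined. 1b->0: no, bab/abbbb meet in 0. 1b->1: no, bab/abbbb meet in 1. Open state 2: 1b->2.
aba: 2a undefined. 2a->0: ok.
abb: 2b undefined. 2b->0: no, bbbaba/abbbb meet in 0. 2b->1: ok.
All examples now run through 3 states with every (state, symbol) defined. Accept strings end in {0,2}, Reject strings end in {1}; accept={0,2}.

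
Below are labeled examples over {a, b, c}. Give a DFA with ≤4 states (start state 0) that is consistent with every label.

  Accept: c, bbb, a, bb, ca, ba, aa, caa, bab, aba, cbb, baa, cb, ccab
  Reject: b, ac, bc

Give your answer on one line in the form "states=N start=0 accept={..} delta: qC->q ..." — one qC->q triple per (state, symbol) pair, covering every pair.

State merging on the prefix tree: take the shortest (then alphabetical) example prefix whose next move is undefined and point that move at state 0, else 1, else 2, ...; a target is out if some Accept/Reject pair would then sit in one state with the same input left (inseparable). If every existing state is out, open a new one.
a: 0a undefined. 0a->0: no, c/ac meet in 0 with "c" left. Open state 1: 0a->1.
b: 0b undefined. 0b->0: no, c/bc meet in 0 with "c" left. 0b->1: no, a/b meet in 1. Open state 2: 0b->2.
c: 0c undefined. 0c->0: no, cb/b meet in 2. 0c->1: ok.
aa: 1a undefined. 1a->0: ok.
ab: 1b undefined. 1b->0: no, cbb/b meet in 2. 1b->1: ok.
ac: 1c undefined. 1c->0: no, ca/ac meet in 0. 1c->1: no, c/ac meet in 1. 1c->2: ok.
ba: 2a undefined. 2a->0: no, bab/b meet in 2. 2a->1: ok.
bb: 2b undefined. 2b->0: no, bbb/b meet in 2. 2b->1: ok.
bc: 2c undefined. 2c->0: no, ca/bc meet in 0. 2c->1: no, c/bc meet in 1. 2c->2: ok.
All examples now run through 3 states with every (state, symbol) defined. Accept strings end in {0,1}, Reject strings end in {2}; accept={0,1}.

states=3 start=0 accept={0,1} delta: 0a->1 0b->2 0c->1 1a->0 1b->1 1c->2 2a->1 2b->1 2c->2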